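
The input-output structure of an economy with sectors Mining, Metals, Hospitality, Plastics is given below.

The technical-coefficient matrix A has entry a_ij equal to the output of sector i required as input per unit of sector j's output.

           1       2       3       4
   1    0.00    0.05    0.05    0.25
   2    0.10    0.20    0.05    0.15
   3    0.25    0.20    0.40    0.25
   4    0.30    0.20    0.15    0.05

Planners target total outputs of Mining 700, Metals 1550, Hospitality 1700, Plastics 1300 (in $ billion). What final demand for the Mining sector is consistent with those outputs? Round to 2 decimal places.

I − A =
  [   1.00    -0.05    -0.05    -0.25]
  [  -0.10     0.80    -0.05    -0.15]
  [  -0.25    -0.20     0.60    -0.25]
  [  -0.30    -0.20    -0.15     0.95]
d = (I − A) x:
  d_1 = (+1.00)·700 + (-0.05)·1550 + (-0.05)·1700 + (-0.25)·1300 = 212.50
  d_2 = (-0.10)·700 + (+0.80)·1550 + (-0.05)·1700 + (-0.15)·1300 = 890.00
  d_3 = (-0.25)·700 + (-0.20)·1550 + (+0.60)·1700 + (-0.25)·1300 = 210.00
  d_4 = (-0.30)·700 + (-0.20)·1550 + (-0.15)·1700 + (+0.95)·1300 = 460.00

d_1 = 212.50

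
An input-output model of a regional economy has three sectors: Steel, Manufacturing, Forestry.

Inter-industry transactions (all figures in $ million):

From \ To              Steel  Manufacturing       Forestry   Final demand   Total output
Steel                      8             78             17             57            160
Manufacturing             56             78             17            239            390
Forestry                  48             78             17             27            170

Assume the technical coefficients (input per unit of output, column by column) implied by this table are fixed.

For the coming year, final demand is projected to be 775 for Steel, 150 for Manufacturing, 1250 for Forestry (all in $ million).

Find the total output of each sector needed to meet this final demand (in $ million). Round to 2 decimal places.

x_1 = 1234.51, x_2 = 979.87, x_3 = 2018.14

Technical coefficients a_ij = z_ij / X_j:
  a_11 = 8/160 = 0.05, a_21 = 56/160 = 0.35, a_31 = 48/160 = 0.30
  a_12 = 78/390 = 0.20, a_22 = 78/390 = 0.20, a_32 = 78/390 = 0.20
  a_13 = 17/170 = 0.10, a_23 = 17/170 = 0.10, a_33 = 17/170 = 0.10
I − A =
  [   0.95    -0.20    -0.10]
  [  -0.35     0.80    -0.10]
  [  -0.30    -0.20     0.90]
Cofactors of I−A, C_ij = (−1)^(i+j)·(minor ij) (rows/columns in the sector order above):
  C_11 = (0.80)(0.90) − (-0.10)(-0.20) = 0.7000
  C_12 = −[(-0.35)(0.90) − (-0.10)(-0.30)] = 0.3450
  C_13 = (-0.35)(-0.20) − (0.80)(-0.30) = 0.3100
  C_21 = −[(-0.20)(0.90) − (-0.10)(-0.20)] = 0.2000
  C_22 = (0.95)(0.90) − (-0.10)(-0.30) = 0.8250
  C_23 = −[(0.95)(-0.20) − (-0.20)(-0.30)] = 0.2500
  C_31 = (-0.20)(-0.10) − (-0.10)(0.80) = 0.1000
  C_32 = −[(0.95)(-0.10) − (-0.10)(-0.35)] = 0.1300
  C_33 = (0.95)(0.80) − (-0.20)(-0.35) = 0.6900
det(I−A) = Σ_j (I−A)_1j·C_1j = (0.95)(0.7000) + (-0.20)(0.3450) + (-0.10)(0.3100) = 0.5650
adj(I−A) = Cᵀ =
  [ 0.7000   0.2000   0.1000]
  [ 0.3450   0.8250   0.1300]
  [ 0.3100   0.2500   0.6900]
(I − A)⁻¹ = adj(I−A) / det(I−A) ≈
  [   1.2389     0.3540     0.1770]
  [   0.6106     1.4602     0.2301]
  [   0.5487     0.4425     1.2212]
x = (I − A)⁻¹ d = adj(I−A)·d / det(I−A), with det(I−A) = 0.5650:
  x_1 = (0.7000·775 + 0.2000·150 + 0.1000·1250) / 0.5650 = 697.50 / 0.5650 ≈ 1234.51
  x_2 = (0.3450·775 + 0.8250·150 + 0.1300·1250) / 0.5650 = 553.625 / 0.5650 ≈ 979.87
  x_3 = (0.3100·775 + 0.2500·150 + 0.6900·1250) / 0.5650 = 1140.25 / 0.5650 ≈ 2018.14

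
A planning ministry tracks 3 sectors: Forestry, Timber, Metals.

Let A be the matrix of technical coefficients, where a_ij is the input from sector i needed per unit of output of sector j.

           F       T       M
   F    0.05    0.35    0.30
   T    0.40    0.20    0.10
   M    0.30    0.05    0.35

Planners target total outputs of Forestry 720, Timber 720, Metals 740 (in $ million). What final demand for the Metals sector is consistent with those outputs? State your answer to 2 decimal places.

d_M = 229.00

I − A =
  [   0.95    -0.35    -0.30]
  [  -0.40     0.80    -0.10]
  [  -0.30    -0.05     0.65]
d = (I − A) x:
  d_F = (+0.95)·720 + (-0.35)·720 + (-0.30)·740 = 210.00
  d_T = (-0.40)·720 + (+0.80)·720 + (-0.10)·740 = 214.00
  d_M = (-0.30)·720 + (-0.05)·720 + (+0.65)·740 = 229.00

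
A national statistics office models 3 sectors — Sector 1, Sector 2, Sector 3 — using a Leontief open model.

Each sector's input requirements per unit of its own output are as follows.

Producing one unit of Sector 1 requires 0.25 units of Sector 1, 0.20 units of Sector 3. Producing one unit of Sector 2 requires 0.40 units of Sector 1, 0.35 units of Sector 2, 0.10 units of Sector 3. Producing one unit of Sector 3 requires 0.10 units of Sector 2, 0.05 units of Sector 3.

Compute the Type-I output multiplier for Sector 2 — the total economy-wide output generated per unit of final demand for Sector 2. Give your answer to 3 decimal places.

I − A =
  [   0.75    -0.40     0.00]
  [   0.00     0.65    -0.10]
  [  -0.20    -0.10     0.95]
Cofactors of I−A, C_ij = (−1)^(i+j)·(minor ij) (rows/columns in the sector order above):
  C_11 = (0.65)(0.95) − (-0.10)(-0.10) = 0.6075
  C_12 = −[(0.00)(0.95) − (-0.10)(-0.20)] = 0.0200
  C_13 = (0.00)(-0.10) − (0.65)(-0.20) = 0.1300
  C_21 = −[(-0.40)(0.95) − (0.00)(-0.10)] = 0.3800
  C_22 = (0.75)(0.95) − (0.00)(-0.20) = 0.7125
  C_23 = −[(0.75)(-0.10) − (-0.40)(-0.20)] = 0.1550
  C_31 = (-0.40)(-0.10) − (0.00)(0.65) = 0.0400
  C_32 = −[(0.75)(-0.10) − (0.00)(0.00)] = 0.0750
  C_33 = (0.75)(0.65) − (-0.40)(0.00) = 0.4875
det(I−A) = Σ_j (I−A)_1j·C_1j = (0.75)(0.6075) + (-0.40)(0.0200) + (0.00)(0.1300) = 0.447625
adj(I−A) = Cᵀ =
  [ 0.6075   0.3800   0.0400]
  [ 0.0200   0.7125   0.0750]
  [ 0.1300   0.1550   0.4875]
(I − A)⁻¹ = adj(I−A) / det(I−A) ≈
  [   1.3572     0.8489     0.0894]
  [   0.0447     1.5917     0.1676]
  [   0.2904     0.3463     1.0891]
The output multiplier for sector j is the column-j sum of the Leontief inverse (I − A)⁻¹ = adj(I−A) / det(I−A).
Column 2 of adj(I−A): (0.3800, 0.7125, 0.1550); det(I−A) = 0.447625.
m_2 = (0.3800 + 0.7125 + 0.1550) / 0.447625 = 1.2475 / 0.447625 ≈ 2.787.

m_2 = 2.787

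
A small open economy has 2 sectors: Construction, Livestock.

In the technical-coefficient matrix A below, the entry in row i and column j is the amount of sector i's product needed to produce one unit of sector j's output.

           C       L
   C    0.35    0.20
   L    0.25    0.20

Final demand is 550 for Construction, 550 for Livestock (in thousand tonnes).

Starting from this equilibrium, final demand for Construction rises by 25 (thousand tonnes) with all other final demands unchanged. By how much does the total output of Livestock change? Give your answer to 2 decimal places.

I − A =
  [   0.65    -0.20]
  [  -0.25     0.80]
det(I−A) = (0.65)(0.80) − (-0.20)(-0.25) = 0.4700
adj(I−A) = [[0.80, 0.20], [0.25, 0.65]]
(I − A)⁻¹ = adj(I−A) / det(I−A) ≈
  [   1.7021     0.4255]
  [   0.5319     1.3830]
Δx = (I − A)⁻¹ Δd with Δd having +25 in the Construction component and 0 elsewhere.
So Δx_L = L_LC · (+25), where L_LC = adj(I−A)_LC / det(I−A) = 0.25 / 0.4700.
Δx_L = 0.25 × (+25) / 0.4700 = 6.25 / 0.4700 ≈ 13.30.

Δx_L = 13.30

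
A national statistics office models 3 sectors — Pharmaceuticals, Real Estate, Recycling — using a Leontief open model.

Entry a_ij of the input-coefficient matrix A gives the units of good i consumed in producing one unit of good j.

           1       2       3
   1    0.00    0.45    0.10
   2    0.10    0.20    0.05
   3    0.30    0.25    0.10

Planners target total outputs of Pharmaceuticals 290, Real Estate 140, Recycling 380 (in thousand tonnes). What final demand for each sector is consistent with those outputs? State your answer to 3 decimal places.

d_1 = 189.000, d_2 = 64.000, d_3 = 220.000

I − A =
  [   1.00    -0.45    -0.10]
  [  -0.10     0.80    -0.05]
  [  -0.30    -0.25     0.90]
d = (I − A) x:
  d_1 = (+1.00)·290 + (-0.45)·140 + (-0.10)·380 = 189.000
  d_2 = (-0.10)·290 + (+0.80)·140 + (-0.05)·380 = 64.000
  d_3 = (-0.30)·290 + (-0.25)·140 + (+0.90)·380 = 220.000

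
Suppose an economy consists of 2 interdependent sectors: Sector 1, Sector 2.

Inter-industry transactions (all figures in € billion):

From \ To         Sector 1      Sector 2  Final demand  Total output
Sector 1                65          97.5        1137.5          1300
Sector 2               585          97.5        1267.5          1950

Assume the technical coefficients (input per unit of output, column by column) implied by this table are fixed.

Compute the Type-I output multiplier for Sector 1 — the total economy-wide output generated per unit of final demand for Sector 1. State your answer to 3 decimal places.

m_1 = 1.591

Technical coefficients a_ij = z_ij / X_j:
  a_11 = 65/1300 = 0.05, a_21 = 585/1300 = 0.45
  a_12 = 97.5/1950 = 0.05, a_22 = 97.5/1950 = 0.05
I − A =
  [   0.95    -0.05]
  [  -0.45     0.95]
det(I−A) = (0.95)(0.95) − (-0.05)(-0.45) = 0.8800
adj(I−A) = [[0.95, 0.05], [0.45, 0.95]]
(I − A)⁻¹ = adj(I−A) / det(I−A) ≈
  [   1.0795     0.0568]
  [   0.5114     1.0795]
The output multiplier for sector j is the column-j sum of the Leontief inverse (I − A)⁻¹ = adj(I−A) / det(I−A).
Column 1 of adj(I−A): (0.95, 0.45); det(I−A) = 0.8800.
m_1 = (0.95 + 0.45) / 0.8800 = 1.40 / 0.8800 ≈ 1.591.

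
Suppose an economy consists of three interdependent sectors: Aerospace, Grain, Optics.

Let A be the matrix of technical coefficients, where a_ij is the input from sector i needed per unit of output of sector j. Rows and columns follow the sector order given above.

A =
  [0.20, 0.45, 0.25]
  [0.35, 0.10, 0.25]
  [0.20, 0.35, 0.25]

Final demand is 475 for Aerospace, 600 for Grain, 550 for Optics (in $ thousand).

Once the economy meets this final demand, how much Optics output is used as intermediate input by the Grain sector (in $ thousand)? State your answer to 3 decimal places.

I − A =
  [   0.80    -0.45    -0.25]
  [  -0.35     0.90    -0.25]
  [  -0.20    -0.35     0.75]
Cofactors of I−A, C_ij = (−1)^(i+j)·(minor ij) (rows/columns in the sector order above):
  C_11 = (0.90)(0.75) − (-0.25)(-0.35) = 0.5875
  C_12 = −[(-0.35)(0.75) − (-0.25)(-0.20)] = 0.3125
  C_13 = (-0.35)(-0.35) − (0.90)(-0.20) = 0.3025
  C_21 = −[(-0.45)(0.75) − (-0.25)(-0.35)] = 0.4250
  C_22 = (0.80)(0.75) − (-0.25)(-0.20) = 0.5500
  C_23 = −[(0.80)(-0.35) − (-0.45)(-0.20)] = 0.3700
  C_31 = (-0.45)(-0.25) − (-0.25)(0.90) = 0.3375
  C_32 = −[(0.80)(-0.25) − (-0.25)(-0.35)] = 0.2875
  C_33 = (0.80)(0.90) − (-0.45)(-0.35) = 0.5625
det(I−A) = Σ_j (I−A)_1j·C_1j = (0.80)(0.5875) + (-0.45)(0.3125) + (-0.25)(0.3025) = 0.25375
adj(I−A) = Cᵀ =
  [ 0.5875   0.4250   0.3375]
  [ 0.3125   0.5500   0.2875]
  [ 0.3025   0.3700   0.5625]
(I − A)⁻¹ = adj(I−A) / det(I−A) ≈
  [   2.3153     1.6749     1.3300]
  [   1.2315     2.1675     1.1330]
  [   1.1921     1.4581     2.2167]
First solve x = (I − A)⁻¹ d = adj(I−A)·d / det(I−A); in particular x_G = (0.3125·475 + 0.5500·600 + 0.2875·550) / 0.25375 = 636.5625 / 0.25375 ≈ 2508.62069.
Intermediate flow from O to G: z_OG = a_OG · x_G = 0.35 × 636.5625 / 0.25375 = 222.796875 / 0.25375 ≈ 878.017.

z_OG = 878.017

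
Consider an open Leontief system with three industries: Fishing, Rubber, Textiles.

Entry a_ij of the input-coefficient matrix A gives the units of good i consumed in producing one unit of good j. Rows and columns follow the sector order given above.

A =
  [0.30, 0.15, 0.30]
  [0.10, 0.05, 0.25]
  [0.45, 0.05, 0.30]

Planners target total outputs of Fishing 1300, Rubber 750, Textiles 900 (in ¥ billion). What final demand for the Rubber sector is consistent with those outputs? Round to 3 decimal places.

I − A =
  [   0.70    -0.15    -0.30]
  [  -0.10     0.95    -0.25]
  [  -0.45    -0.05     0.70]
d = (I − A) x:
  d_1 = (+0.70)·1300 + (-0.15)·750 + (-0.30)·900 = 527.500
  d_2 = (-0.10)·1300 + (+0.95)·750 + (-0.25)·900 = 357.500
  d_3 = (-0.45)·1300 + (-0.05)·750 + (+0.70)·900 = 7.500

d_2 = 357.500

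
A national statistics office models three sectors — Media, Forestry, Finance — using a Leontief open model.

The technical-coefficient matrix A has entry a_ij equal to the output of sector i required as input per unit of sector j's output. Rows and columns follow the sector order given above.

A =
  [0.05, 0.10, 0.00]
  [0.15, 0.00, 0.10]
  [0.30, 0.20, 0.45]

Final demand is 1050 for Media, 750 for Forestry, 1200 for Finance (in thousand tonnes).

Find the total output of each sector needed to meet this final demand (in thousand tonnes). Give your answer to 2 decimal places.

I − A =
  [   0.95    -0.10     0.00]
  [  -0.15     1.00    -0.10]
  [  -0.30    -0.20     0.55]
Cofactors of I−A, C_ij = (−1)^(i+j)·(minor ij) (rows/columns in the sector order above):
  C_11 = (1.00)(0.55) − (-0.10)(-0.20) = 0.5300
  C_12 = −[(-0.15)(0.55) − (-0.10)(-0.30)] = 0.1125
  C_13 = (-0.15)(-0.20) − (1.00)(-0.30) = 0.3300
  C_21 = −[(-0.10)(0.55) − (0.00)(-0.20)] = 0.0550
  C_22 = (0.95)(0.55) − (0.00)(-0.30) = 0.5225
  C_23 = −[(0.95)(-0.20) − (-0.10)(-0.30)] = 0.2200
  C_31 = (-0.10)(-0.10) − (0.00)(1.00) = 0.0100
  C_32 = −[(0.95)(-0.10) − (0.00)(-0.15)] = 0.0950
  C_33 = (0.95)(1.00) − (-0.10)(-0.15) = 0.9350
det(I−A) = Σ_j (I−A)_1j·C_1j = (0.95)(0.5300) + (-0.10)(0.1125) + (0.00)(0.3300) = 0.49225
adj(I−A) = Cᵀ =
  [ 0.5300   0.0550   0.0100]
  [ 0.1125   0.5225   0.0950]
  [ 0.3300   0.2200   0.9350]
(I − A)⁻¹ = adj(I−A) / det(I−A) ≈
  [   1.0767     0.1117     0.0203]
  [   0.2285     1.0615     0.1930]
  [   0.6704     0.4469     1.8994]
x = (I − A)⁻¹ d = adj(I−A)·d / det(I−A), with det(I−A) = 0.49225:
  x_1 = (0.5300·1050 + 0.0550·750 + 0.0100·1200) / 0.49225 = 609.75 / 0.49225 ≈ 1238.70
  x_2 = (0.1125·1050 + 0.5225·750 + 0.0950·1200) / 0.49225 = 624.00 / 0.49225 ≈ 1267.65
  x_3 = (0.3300·1050 + 0.2200·750 + 0.9350·1200) / 0.49225 = 1633.50 / 0.49225 ≈ 3318.44

x_1 = 1238.70, x_2 = 1267.65, x_3 = 3318.44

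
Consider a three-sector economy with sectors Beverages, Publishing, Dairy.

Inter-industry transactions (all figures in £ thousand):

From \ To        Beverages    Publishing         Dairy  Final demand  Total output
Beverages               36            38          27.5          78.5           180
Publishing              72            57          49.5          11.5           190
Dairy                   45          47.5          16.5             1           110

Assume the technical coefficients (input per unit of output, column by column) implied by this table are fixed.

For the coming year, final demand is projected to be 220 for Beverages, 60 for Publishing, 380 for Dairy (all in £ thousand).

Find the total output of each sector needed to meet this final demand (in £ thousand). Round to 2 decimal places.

Technical coefficients a_ij = z_ij / X_j:
  a_BB = 36/180 = 0.20, a_PB = 72/180 = 0.40, a_DB = 45/180 = 0.25
  a_BP = 38/190 = 0.20, a_PP = 57/190 = 0.30, a_DP = 47.5/190 = 0.25
  a_BD = 27.5/110 = 0.25, a_PD = 49.5/110 = 0.45, a_DD = 16.5/110 = 0.15
I − A =
  [   0.80    -0.20    -0.25]
  [  -0.40     0.70    -0.45]
  [  -0.25    -0.25     0.85]
Cofactors of I−A, C_ij = (−1)^(i+j)·(minor ij) (rows/columns in the sector order above):
  C_11 = (0.70)(0.85) − (-0.45)(-0.25) = 0.4825
  C_12 = −[(-0.40)(0.85) − (-0.45)(-0.25)] = 0.4525
  C_13 = (-0.40)(-0.25) − (0.70)(-0.25) = 0.2750
  C_21 = −[(-0.20)(0.85) − (-0.25)(-0.25)] = 0.2325
  C_22 = (0.80)(0.85) − (-0.25)(-0.25) = 0.6175
  C_23 = −[(0.80)(-0.25) − (-0.20)(-0.25)] = 0.2500
  C_31 = (-0.20)(-0.45) − (-0.25)(0.70) = 0.2650
  C_32 = −[(0.80)(-0.45) − (-0.25)(-0.40)] = 0.4600
  C_33 = (0.80)(0.70) − (-0.20)(-0.40) = 0.4800
det(I−A) = Σ_j (I−A)_1j·C_1j = (0.80)(0.4825) + (-0.20)(0.4525) + (-0.25)(0.2750) = 0.22675
adj(I−A) = Cᵀ =
  [ 0.4825   0.2325   0.2650]
  [ 0.4525   0.6175   0.4600]
  [ 0.2750   0.2500   0.4800]
(I − A)⁻¹ = adj(I−A) / det(I−A) ≈
  [   2.1279     1.0254     1.1687]
  [   1.9956     2.7233     2.0287]
  [   1.2128     1.1025     2.1169]
x = (I − A)⁻¹ d = adj(I−A)·d / det(I−A), with det(I−A) = 0.22675:
  x_B = (0.4825·220 + 0.2325·60 + 0.2650·380) / 0.22675 = 220.80 / 0.22675 ≈ 973.76
  x_P = (0.4525·220 + 0.6175·60 + 0.4600·380) / 0.22675 = 311.40 / 0.22675 ≈ 1373.32
  x_D = (0.2750·220 + 0.2500·60 + 0.4800·380) / 0.22675 = 257.90 / 0.22675 ≈ 1137.38

x_B = 973.76, x_P = 1373.32, x_D = 1137.38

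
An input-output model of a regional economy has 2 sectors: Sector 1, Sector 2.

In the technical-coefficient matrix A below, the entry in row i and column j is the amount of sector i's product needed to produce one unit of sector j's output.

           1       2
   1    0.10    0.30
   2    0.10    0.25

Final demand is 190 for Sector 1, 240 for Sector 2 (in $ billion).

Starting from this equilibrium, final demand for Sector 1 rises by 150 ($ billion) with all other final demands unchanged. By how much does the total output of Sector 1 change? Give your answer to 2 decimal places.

Δx_1 = 174.42

I − A =
  [   0.90    -0.30]
  [  -0.10     0.75]
det(I−A) = (0.90)(0.75) − (-0.30)(-0.10) = 0.6450
adj(I−A) = [[0.75, 0.30], [0.10, 0.90]]
(I − A)⁻¹ = adj(I−A) / det(I−A) ≈
  [   1.1628     0.4651]
  [   0.1550     1.3953]
Δx = (I − A)⁻¹ Δd with Δd having +150 in the Sector 1 component and 0 elsewhere.
So Δx_1 = L_11 · (+150), where L_11 = adj(I−A)_11 / det(I−A) = 0.75 / 0.6450.
Δx_1 = 0.75 × (+150) / 0.6450 = 112.50 / 0.6450 ≈ 174.42.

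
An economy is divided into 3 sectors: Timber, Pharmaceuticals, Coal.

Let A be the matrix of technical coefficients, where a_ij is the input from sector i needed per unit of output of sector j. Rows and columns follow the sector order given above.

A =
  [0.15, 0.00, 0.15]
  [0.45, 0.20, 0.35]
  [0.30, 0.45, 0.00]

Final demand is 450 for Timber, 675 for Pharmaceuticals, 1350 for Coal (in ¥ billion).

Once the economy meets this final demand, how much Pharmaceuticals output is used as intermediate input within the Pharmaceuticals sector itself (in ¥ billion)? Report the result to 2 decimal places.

I − A =
  [   0.85     0.00    -0.15]
  [  -0.45     0.80    -0.35]
  [  -0.30    -0.45     1.00]
Cofactors of I−A, C_ij = (−1)^(i+j)·(minor ij) (rows/columns in the sector order above):
  C_11 = (0.80)(1.00) − (-0.35)(-0.45) = 0.6425
  C_12 = −[(-0.45)(1.00) − (-0.35)(-0.30)] = 0.5550
  C_13 = (-0.45)(-0.45) − (0.80)(-0.30) = 0.4425
  C_21 = −[(0.00)(1.00) − (-0.15)(-0.45)] = 0.0675
  C_22 = (0.85)(1.00) − (-0.15)(-0.30) = 0.8050
  C_23 = −[(0.85)(-0.45) − (0.00)(-0.30)] = 0.3825
  C_31 = (0.00)(-0.35) − (-0.15)(0.80) = 0.1200
  C_32 = −[(0.85)(-0.35) − (-0.15)(-0.45)] = 0.3650
  C_33 = (0.85)(0.80) − (0.00)(-0.45) = 0.6800
det(I−A) = Σ_j (I−A)_1j·C_1j = (0.85)(0.6425) + (0.00)(0.5550) + (-0.15)(0.4425) = 0.47975
adj(I−A) = Cᵀ =
  [ 0.6425   0.0675   0.1200]
  [ 0.5550   0.8050   0.3650]
  [ 0.4425   0.3825   0.6800]
(I − A)⁻¹ = adj(I−A) / det(I−A) ≈
  [   1.3392     0.1407     0.2501]
  [   1.1569     1.6780     0.7608]
  [   0.9224     0.7973     1.4174]
First solve x = (I − A)⁻¹ d = adj(I−A)·d / det(I−A); in particular x_2 = (0.5550·450 + 0.8050·675 + 0.3650·1350) / 0.47975 = 1285.875 / 0.47975 ≈ 2680.3022.
Intermediate flow from 2 to 2: z_22 = a_22 · x_2 = 0.20 × 1285.875 / 0.47975 = 257.175 / 0.47975 ≈ 536.06.

z_22 = 536.06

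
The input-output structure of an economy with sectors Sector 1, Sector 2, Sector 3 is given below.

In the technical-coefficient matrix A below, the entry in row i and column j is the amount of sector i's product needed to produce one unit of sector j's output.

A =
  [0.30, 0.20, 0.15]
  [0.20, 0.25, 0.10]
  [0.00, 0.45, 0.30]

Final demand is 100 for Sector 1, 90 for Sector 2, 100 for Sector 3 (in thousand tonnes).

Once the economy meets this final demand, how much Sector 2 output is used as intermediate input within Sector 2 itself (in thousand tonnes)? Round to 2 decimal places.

I − A =
  [   0.70    -0.20    -0.15]
  [  -0.20     0.75    -0.10]
  [   0.00    -0.45     0.70]
Cofactors of I−A, C_ij = (−1)^(i+j)·(minor ij) (rows/columns in the sector order above):
  C_11 = (0.75)(0.70) − (-0.10)(-0.45) = 0.4800
  C_12 = −[(-0.20)(0.70) − (-0.10)(0.00)] = 0.1400
  C_13 = (-0.20)(-0.45) − (0.75)(0.00) = 0.0900
  C_21 = −[(-0.20)(0.70) − (-0.15)(-0.45)] = 0.2075
  C_22 = (0.70)(0.70) − (-0.15)(0.00) = 0.4900
  C_23 = −[(0.70)(-0.45) − (-0.20)(0.00)] = 0.3150
  C_31 = (-0.20)(-0.10) − (-0.15)(0.75) = 0.1325
  C_32 = −[(0.70)(-0.10) − (-0.15)(-0.20)] = 0.1000
  C_33 = (0.70)(0.75) − (-0.20)(-0.20) = 0.4850
det(I−A) = Σ_j (I−A)_1j·C_1j = (0.70)(0.4800) + (-0.20)(0.1400) + (-0.15)(0.0900) = 0.2945
adj(I−A) = Cᵀ =
  [ 0.4800   0.2075   0.1325]
  [ 0.1400   0.4900   0.1000]
  [ 0.0900   0.3150   0.4850]
(I − A)⁻¹ = adj(I−A) / det(I−A) ≈
  [   1.6299     0.7046     0.4499]
  [   0.4754     1.6638     0.3396]
  [   0.3056     1.0696     1.6469]
First solve x = (I − A)⁻¹ d = adj(I−A)·d / det(I−A); in particular x_2 = (0.1400·100 + 0.4900·90 + 0.1000·100) / 0.2945 = 68.10 / 0.2945 ≈ 231.2394.
Intermediate flow from 2 to 2: z_22 = a_22 · x_2 = 0.25 × 68.10 / 0.2945 = 17.025 / 0.2945 ≈ 57.81.

z_22 = 57.81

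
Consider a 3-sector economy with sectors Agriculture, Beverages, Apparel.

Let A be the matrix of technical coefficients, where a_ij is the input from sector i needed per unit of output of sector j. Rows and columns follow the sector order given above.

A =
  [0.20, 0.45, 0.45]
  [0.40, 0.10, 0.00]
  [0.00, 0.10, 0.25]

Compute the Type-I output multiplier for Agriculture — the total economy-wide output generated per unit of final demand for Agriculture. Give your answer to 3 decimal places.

I − A =
  [   0.80    -0.45    -0.45]
  [  -0.40     0.90     0.00]
  [   0.00    -0.10     0.75]
Cofactors of I−A, C_ij = (−1)^(i+j)·(minor ij) (rows/columns in the sector order above):
  C_11 = (0.90)(0.75) − (0.00)(-0.10) = 0.6750
  C_12 = −[(-0.40)(0.75) − (0.00)(0.00)] = 0.3000
  C_13 = (-0.40)(-0.10) − (0.90)(0.00) = 0.0400
  C_21 = −[(-0.45)(0.75) − (-0.45)(-0.10)] = 0.3825
  C_22 = (0.80)(0.75) − (-0.45)(0.00) = 0.6000
  C_23 = −[(0.80)(-0.10) − (-0.45)(0.00)] = 0.0800
  C_31 = (-0.45)(0.00) − (-0.45)(0.90) = 0.4050
  C_32 = −[(0.80)(0.00) − (-0.45)(-0.40)] = 0.1800
  C_33 = (0.80)(0.90) − (-0.45)(-0.40) = 0.5400
det(I−A) = Σ_j (I−A)_1j·C_1j = (0.80)(0.6750) + (-0.45)(0.3000) + (-0.45)(0.0400) = 0.3870
adj(I−A) = Cᵀ =
  [ 0.6750   0.3825   0.4050]
  [ 0.3000   0.6000   0.1800]
  [ 0.0400   0.0800   0.5400]
(I − A)⁻¹ = adj(I−A) / det(I−A) ≈
  [   1.7442     0.9884     1.0465]
  [   0.7752     1.5504     0.4651]
  [   0.1034     0.2067     1.3953]
The output multiplier for sector j is the column-j sum of the Leontief inverse (I − A)⁻¹ = adj(I−A) / det(I−A).
Column 1 of adj(I−A): (0.6750, 0.3000, 0.0400); det(I−A) = 0.3870.
m_1 = (0.6750 + 0.3000 + 0.0400) / 0.3870 = 1.015 / 0.3870 ≈ 2.623.

m_1 = 2.623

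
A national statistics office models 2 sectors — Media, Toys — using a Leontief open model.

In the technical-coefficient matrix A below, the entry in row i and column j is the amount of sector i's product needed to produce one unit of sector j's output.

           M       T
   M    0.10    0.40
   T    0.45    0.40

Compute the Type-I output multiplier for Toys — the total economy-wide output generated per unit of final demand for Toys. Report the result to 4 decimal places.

I − A =
  [   0.90    -0.40]
  [  -0.45     0.60]
det(I−A) = (0.90)(0.60) − (-0.40)(-0.45) = 0.3600
adj(I−A) = [[0.60, 0.40], [0.45, 0.90]]
(I − A)⁻¹ = adj(I−A) / det(I−A) ≈
  [   1.66667     1.11111]
  [   1.25000     2.50000]
The output multiplier for sector j is the column-j sum of the Leontief inverse (I − A)⁻¹ = adj(I−A) / det(I−A).
Column T of adj(I−A): (0.40, 0.90); det(I−A) = 0.3600.
m_T = (0.40 + 0.90) / 0.3600 = 1.30 / 0.3600 ≈ 3.6111.

m_T = 3.6111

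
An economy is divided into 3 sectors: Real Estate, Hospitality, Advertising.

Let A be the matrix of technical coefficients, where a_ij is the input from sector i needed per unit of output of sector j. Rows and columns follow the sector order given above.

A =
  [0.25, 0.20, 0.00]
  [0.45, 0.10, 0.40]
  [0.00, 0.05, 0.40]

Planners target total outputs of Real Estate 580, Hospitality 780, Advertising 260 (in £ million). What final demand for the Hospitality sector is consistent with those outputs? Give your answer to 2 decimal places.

d_2 = 337.00

I − A =
  [   0.75    -0.20     0.00]
  [  -0.45     0.90    -0.40]
  [   0.00    -0.05     0.60]
d = (I − A) x:
  d_1 = (+0.75)·580 + (-0.20)·780 + (+0.00)·260 = 279.00
  d_2 = (-0.45)·580 + (+0.90)·780 + (-0.40)·260 = 337.00
  d_3 = (+0.00)·580 + (-0.05)·780 + (+0.60)·260 = 117.00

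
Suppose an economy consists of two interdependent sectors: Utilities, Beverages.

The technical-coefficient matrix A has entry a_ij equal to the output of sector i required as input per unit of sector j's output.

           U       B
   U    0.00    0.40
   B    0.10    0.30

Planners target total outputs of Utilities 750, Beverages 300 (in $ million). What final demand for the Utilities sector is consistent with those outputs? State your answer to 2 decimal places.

I − A =
  [   1.00    -0.40]
  [  -0.10     0.70]
d = (I − A) x:
  d_U = (+1.00)·750 + (-0.40)·300 = 630.00
  d_B = (-0.10)·750 + (+0.70)·300 = 135.00

d_U = 630.00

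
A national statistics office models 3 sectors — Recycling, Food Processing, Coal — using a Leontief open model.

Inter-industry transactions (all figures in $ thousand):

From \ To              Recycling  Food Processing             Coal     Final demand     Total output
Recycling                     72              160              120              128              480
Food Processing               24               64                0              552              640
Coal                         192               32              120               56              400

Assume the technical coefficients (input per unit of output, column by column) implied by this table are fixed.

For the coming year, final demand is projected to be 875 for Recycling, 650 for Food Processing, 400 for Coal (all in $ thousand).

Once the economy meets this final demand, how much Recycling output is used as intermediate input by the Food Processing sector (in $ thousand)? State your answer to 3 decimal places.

z_RF = 206.564

Technical coefficients a_ij = z_ij / X_j:
  a_RR = 72/480 = 0.15, a_FR = 24/480 = 0.05, a_CR = 192/480 = 0.40
  a_RF = 160/640 = 0.25, a_FF = 64/640 = 0.10, a_CF = 32/640 = 0.05
  a_RC = 120/400 = 0.30, a_FC = 0/400 = 0.00, a_CC = 120/400 = 0.30
I − A =
  [   0.85    -0.25    -0.30]
  [  -0.05     0.90     0.00]
  [  -0.40    -0.05     0.70]
Cofactors of I−A, C_ij = (−1)^(i+j)·(minor ij) (rows/columns in the sector order above):
  C_11 = (0.90)(0.70) − (0.00)(-0.05) = 0.6300
  C_12 = −[(-0.05)(0.70) − (0.00)(-0.40)] = 0.0350
  C_13 = (-0.05)(-0.05) − (0.90)(-0.40) = 0.3625
  C_21 = −[(-0.25)(0.70) − (-0.30)(-0.05)] = 0.1900
  C_22 = (0.85)(0.70) − (-0.30)(-0.40) = 0.4750
  C_23 = −[(0.85)(-0.05) − (-0.25)(-0.40)] = 0.1425
  C_31 = (-0.25)(0.00) − (-0.30)(0.90) = 0.2700
  C_32 = −[(0.85)(0.00) − (-0.30)(-0.05)] = 0.0150
  C_33 = (0.85)(0.90) − (-0.25)(-0.05) = 0.7525
det(I−A) = Σ_j (I−A)_1j·C_1j = (0.85)(0.6300) + (-0.25)(0.0350) + (-0.30)(0.3625) = 0.4180
adj(I−A) = Cᵀ =
  [ 0.6300   0.1900   0.2700]
  [ 0.0350   0.4750   0.0150]
  [ 0.3625   0.1425   0.7525]
(I − A)⁻¹ = adj(I−A) / det(I−A) ≈
  [   1.5072     0.4545     0.6459]
  [   0.0837     1.1364     0.0359]
  [   0.8672     0.3409     1.8002]
First solve x = (I − A)⁻¹ d = adj(I−A)·d / det(I−A); in particular x_F = (0.0350·875 + 0.4750·650 + 0.0150·400) / 0.4180 = 345.375 / 0.4180 ≈ 826.25598.
Intermediate flow from R to F: z_RF = a_RF · x_F = 0.25 × 345.375 / 0.4180 = 86.34375 / 0.4180 ≈ 206.564.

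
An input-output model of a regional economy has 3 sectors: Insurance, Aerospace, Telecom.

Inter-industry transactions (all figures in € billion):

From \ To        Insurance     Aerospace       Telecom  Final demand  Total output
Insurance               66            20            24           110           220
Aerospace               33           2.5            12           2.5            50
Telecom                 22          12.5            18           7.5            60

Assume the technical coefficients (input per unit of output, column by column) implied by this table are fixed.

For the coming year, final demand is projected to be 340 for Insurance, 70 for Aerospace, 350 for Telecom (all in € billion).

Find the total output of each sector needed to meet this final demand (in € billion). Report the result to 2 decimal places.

x_I = 1211.30, x_A = 439.69, x_T = 830.08

Technical coefficients a_ij = z_ij / X_j:
  a_II = 66/220 = 0.30, a_AI = 33/220 = 0.15, a_TI = 22/220 = 0.10
  a_IA = 20/50 = 0.40, a_AA = 2.5/50 = 0.05, a_TA = 12.5/50 = 0.25
  a_IT = 24/60 = 0.40, a_AT = 12/60 = 0.20, a_TT = 18/60 = 0.30
I − A =
  [   0.70    -0.40    -0.40]
  [  -0.15     0.95    -0.20]
  [  -0.10    -0.25     0.70]
Cofactors of I−A, C_ij = (−1)^(i+j)·(minor ij) (rows/columns in the sector order above):
  C_11 = (0.95)(0.70) − (-0.20)(-0.25) = 0.6150
  C_12 = −[(-0.15)(0.70) − (-0.20)(-0.10)] = 0.1250
  C_13 = (-0.15)(-0.25) − (0.95)(-0.10) = 0.1325
  C_21 = −[(-0.40)(0.70) − (-0.40)(-0.25)] = 0.3800
  C_22 = (0.70)(0.70) − (-0.40)(-0.10) = 0.4500
  C_23 = −[(0.70)(-0.25) − (-0.40)(-0.10)] = 0.2150
  C_31 = (-0.40)(-0.20) − (-0.40)(0.95) = 0.4600
  C_32 = −[(0.70)(-0.20) − (-0.40)(-0.15)] = 0.2000
  C_33 = (0.70)(0.95) − (-0.40)(-0.15) = 0.6050
det(I−A) = Σ_j (I−A)_1j·C_1j = (0.70)(0.6150) + (-0.40)(0.1250) + (-0.40)(0.1325) = 0.3275
adj(I−A) = Cᵀ =
  [ 0.6150   0.3800   0.4600]
  [ 0.1250   0.4500   0.2000]
  [ 0.1325   0.2150   0.6050]
(I − A)⁻¹ = adj(I−A) / det(I−A) ≈
  [   1.8779     1.1603     1.4046]
  [   0.3817     1.3740     0.6107]
  [   0.4046     0.6565     1.8473]
x = (I − A)⁻¹ d = adj(I−A)·d / det(I−A), with det(I−A) = 0.3275:
  x_I = (0.6150·340 + 0.3800·70 + 0.4600·350) / 0.3275 = 396.70 / 0.3275 ≈ 1211.30
  x_A = (0.1250·340 + 0.4500·70 + 0.2000·350) / 0.3275 = 144.00 / 0.3275 ≈ 439.69
  x_T = (0.1325·340 + 0.2150·70 + 0.6050·350) / 0.3275 = 271.85 / 0.3275 ≈ 830.08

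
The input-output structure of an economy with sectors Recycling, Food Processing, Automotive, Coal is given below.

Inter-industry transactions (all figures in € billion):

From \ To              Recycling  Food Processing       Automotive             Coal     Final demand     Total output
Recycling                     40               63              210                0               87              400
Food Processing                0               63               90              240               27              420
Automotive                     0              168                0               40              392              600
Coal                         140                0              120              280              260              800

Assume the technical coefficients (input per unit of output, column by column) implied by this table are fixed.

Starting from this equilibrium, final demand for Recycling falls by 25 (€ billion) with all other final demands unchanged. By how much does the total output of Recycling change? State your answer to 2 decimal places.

Technical coefficients a_ij = z_ij / X_j:
  a_11 = 40/400 = 0.10, a_21 = 0/400 = 0.00, a_31 = 0/400 = 0.00, a_41 = 140/400 = 0.35
  a_12 = 63/420 = 0.15, a_22 = 63/420 = 0.15, a_32 = 168/420 = 0.40, a_42 = 0/420 = 0.00
  a_13 = 210/600 = 0.35, a_23 = 90/600 = 0.15, a_33 = 0/600 = 0.00, a_43 = 120/600 = 0.20
  a_14 = 0/800 = 0.00, a_24 = 240/800 = 0.30, a_34 = 40/800 = 0.05, a_44 = 280/800 = 0.35
I − A =
  [   0.90    -0.15    -0.35     0.00]
  [   0.00     0.85    -0.15    -0.30]
  [   0.00    -0.40     1.00    -0.05]
  [  -0.35     0.00    -0.20     0.65]
Compute the cofactors C_ij = (−1)^(i+j)·(3×3 minor ij) of I−A; the adjugate is their transpose:
adj(I−A) = Cᵀ =
  [ 0.481000   0.187000   0.217000   0.103000]
  [ 0.107625   0.569875   0.178500   0.276750]
  [ 0.056875   0.236625   0.481500   0.146250]
  [ 0.276500   0.173500   0.265000   0.711000]
det(I−A) = Σ_j (I−A)_1j·C_1j = (0.90)(0.481000) + (-0.15)(0.107625) + (-0.35)(0.056875) + (0.00)(0.276500) = 0.39685
(I − A)⁻¹ = adj(I−A) / det(I−A) ≈
  [   1.2120     0.4712     0.5468     0.2595]
  [   0.2712     1.4360     0.4498     0.6974]
  [   0.1433     0.5963     1.2133     0.3685]
  [   0.6967     0.4372     0.6678     1.7916]
Δx = (I − A)⁻¹ Δd with Δd having -25 in the Recycling component and 0 elsewhere.
So Δx_1 = L_11 · (-25), where L_11 = adj(I−A)_11 / det(I−A) = 0.481000 / 0.39685.
Δx_1 = 0.481000 × (-25) / 0.39685 = -12.025 / 0.39685 ≈ -30.30.

Δx_1 = -30.30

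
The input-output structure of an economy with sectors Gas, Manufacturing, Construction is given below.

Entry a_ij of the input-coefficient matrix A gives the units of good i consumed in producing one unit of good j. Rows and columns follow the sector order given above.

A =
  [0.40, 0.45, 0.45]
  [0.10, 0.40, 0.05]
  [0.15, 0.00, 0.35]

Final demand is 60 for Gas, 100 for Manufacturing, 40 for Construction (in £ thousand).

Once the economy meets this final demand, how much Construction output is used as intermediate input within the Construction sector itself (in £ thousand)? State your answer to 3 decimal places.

z_CC = 53.846

I − A =
  [   0.60    -0.45    -0.45]
  [  -0.10     0.60    -0.05]
  [  -0.15     0.00     0.65]
Cofactors of I−A, C_ij = (−1)^(i+j)·(minor ij) (rows/columns in the sector order above):
  C_11 = (0.60)(0.65) − (-0.05)(0.00) = 0.3900
  C_12 = −[(-0.10)(0.65) − (-0.05)(-0.15)] = 0.0725
  C_13 = (-0.10)(0.00) − (0.60)(-0.15) = 0.0900
  C_21 = −[(-0.45)(0.65) − (-0.45)(0.00)] = 0.2925
  C_22 = (0.60)(0.65) − (-0.45)(-0.15) = 0.3225
  C_23 = −[(0.60)(0.00) − (-0.45)(-0.15)] = 0.0675
  C_31 = (-0.45)(-0.05) − (-0.45)(0.60) = 0.2925
  C_32 = −[(0.60)(-0.05) − (-0.45)(-0.10)] = 0.0750
  C_33 = (0.60)(0.60) − (-0.45)(-0.10) = 0.3150
det(I−A) = Σ_j (I−A)_1j·C_1j = (0.60)(0.3900) + (-0.45)(0.0725) + (-0.45)(0.0900) = 0.160875
adj(I−A) = Cᵀ =
  [ 0.3900   0.2925   0.2925]
  [ 0.0725   0.3225   0.0750]
  [ 0.0900   0.0675   0.3150]
(I − A)⁻¹ = adj(I−A) / det(I−A) ≈
  [   2.4242     1.8182     1.8182]
  [   0.4507     2.0047     0.4662]
  [   0.5594     0.4196     1.9580]
First solve x = (I − A)⁻¹ d = adj(I−A)·d / det(I−A); in particular x_C = (0.0900·60 + 0.0675·100 + 0.3150·40) / 0.160875 = 24.75 / 0.160875 ≈ 153.84615.
Intermediate flow from C to C: z_CC = a_CC · x_C = 0.35 × 24.75 / 0.160875 = 8.6625 / 0.160875 ≈ 53.846.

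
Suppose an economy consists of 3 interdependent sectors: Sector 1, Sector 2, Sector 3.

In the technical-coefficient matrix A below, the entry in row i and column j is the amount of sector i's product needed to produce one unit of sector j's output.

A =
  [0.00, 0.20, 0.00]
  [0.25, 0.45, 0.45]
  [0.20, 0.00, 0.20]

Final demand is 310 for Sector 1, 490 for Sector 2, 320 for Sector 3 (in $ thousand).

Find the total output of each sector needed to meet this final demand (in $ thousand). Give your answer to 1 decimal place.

x_1 = 637.7, x_2 = 1638.5, x_3 = 559.4

I − A =
  [   1.00    -0.20     0.00]
  [  -0.25     0.55    -0.45]
  [  -0.20     0.00     0.80]
Cofactors of I−A, C_ij = (−1)^(i+j)·(minor ij) (rows/columns in the sector order above):
  C_11 = (0.55)(0.80) − (-0.45)(0.00) = 0.4400
  C_12 = −[(-0.25)(0.80) − (-0.45)(-0.20)] = 0.2900
  C_13 = (-0.25)(0.00) − (0.55)(-0.20) = 0.1100
  C_21 = −[(-0.20)(0.80) − (0.00)(0.00)] = 0.1600
  C_22 = (1.00)(0.80) − (0.00)(-0.20) = 0.8000
  C_23 = −[(1.00)(0.00) − (-0.20)(-0.20)] = 0.0400
  C_31 = (-0.20)(-0.45) − (0.00)(0.55) = 0.0900
  C_32 = −[(1.00)(-0.45) − (0.00)(-0.25)] = 0.4500
  C_33 = (1.00)(0.55) − (-0.20)(-0.25) = 0.5000
det(I−A) = Σ_j (I−A)_1j·C_1j = (1.00)(0.4400) + (-0.20)(0.2900) + (0.00)(0.1100) = 0.3820
adj(I−A) = Cᵀ =
  [ 0.4400   0.1600   0.0900]
  [ 0.2900   0.8000   0.4500]
  [ 0.1100   0.0400   0.5000]
(I − A)⁻¹ = adj(I−A) / det(I−A) ≈
  [   1.1518     0.4188     0.2356]
  [   0.7592     2.0942     1.1780]
  [   0.2880     0.1047     1.3089]
x = (I − A)⁻¹ d = adj(I−A)·d / det(I−A), with det(I−A) = 0.3820:
  x_1 = (0.4400·310 + 0.1600·490 + 0.0900·320) / 0.3820 = 243.60 / 0.3820 ≈ 637.7
  x_2 = (0.2900·310 + 0.8000·490 + 0.4500·320) / 0.3820 = 625.90 / 0.3820 ≈ 1638.5
  x_3 = (0.1100·310 + 0.0400·490 + 0.5000·320) / 0.3820 = 213.70 / 0.3820 ≈ 559.4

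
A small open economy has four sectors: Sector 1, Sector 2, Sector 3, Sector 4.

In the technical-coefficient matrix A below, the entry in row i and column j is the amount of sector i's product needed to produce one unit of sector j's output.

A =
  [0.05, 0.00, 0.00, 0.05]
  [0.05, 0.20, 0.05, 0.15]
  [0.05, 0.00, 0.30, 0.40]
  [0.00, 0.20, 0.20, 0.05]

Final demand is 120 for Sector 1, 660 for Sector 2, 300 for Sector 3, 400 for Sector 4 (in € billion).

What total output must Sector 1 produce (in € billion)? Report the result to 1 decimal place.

x_1 = 170.3

I − A =
  [   0.95     0.00     0.00    -0.05]
  [  -0.05     0.80    -0.05    -0.15]
  [  -0.05     0.00     0.70    -0.40]
  [   0.00    -0.20    -0.20     0.95]
Compute the cofactors C_ij = (−1)^(i+j)·(3×3 minor ij) of I−A; the adjugate is their transpose:
adj(I−A) = Cᵀ =
  [ 0.443000   0.007000   0.008500   0.028000]
  [ 0.033125   0.555250   0.074125   0.120625]
  [ 0.040500   0.076500   0.693000   0.306000]
  [ 0.015500   0.133000   0.161500   0.532000]
det(I−A) = Σ_j (I−A)_1j·C_1j = (0.95)(0.443000) + (0.00)(0.033125) + (0.00)(0.040500) + (-0.05)(0.015500) = 0.420075
(I − A)⁻¹ = adj(I−A) / det(I−A) ≈
  [   1.0546     0.0167     0.0202     0.0667]
  [   0.0789     1.3218     0.1765     0.2872]
  [   0.0964     0.1821     1.6497     0.7284]
  [   0.0369     0.3166     0.3845     1.2664]
x = (I − A)⁻¹ d = adj(I−A)·d / det(I−A), with det(I−A) = 0.420075:
  x_1 = (0.443000·120 + 0.007000·660 + 0.008500·300 + 0.028000·400) / 0.420075 = 71.53 / 0.420075 ≈ 170.3
  x_2 = (0.033125·120 + 0.555250·660 + 0.074125·300 + 0.120625·400) / 0.420075 = 440.9275 / 0.420075 ≈ 1049.6
  x_3 = (0.040500·120 + 0.076500·660 + 0.693000·300 + 0.306000·400) / 0.420075 = 385.65 / 0.420075 ≈ 918.1
  x_4 = (0.015500·120 + 0.133000·660 + 0.161500·300 + 0.532000·400) / 0.420075 = 350.89 / 0.420075 ≈ 835.3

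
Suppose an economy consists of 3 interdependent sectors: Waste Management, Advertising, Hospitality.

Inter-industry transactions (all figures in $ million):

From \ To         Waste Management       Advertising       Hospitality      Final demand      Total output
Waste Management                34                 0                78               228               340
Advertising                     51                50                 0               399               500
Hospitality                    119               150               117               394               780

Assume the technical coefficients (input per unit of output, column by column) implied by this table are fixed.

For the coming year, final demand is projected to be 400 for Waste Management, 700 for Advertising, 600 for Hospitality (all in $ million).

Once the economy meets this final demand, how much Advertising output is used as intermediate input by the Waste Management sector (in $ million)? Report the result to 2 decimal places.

Technical coefficients a_ij = z_ij / X_j:
  a_WW = 34/340 = 0.10, a_AW = 51/340 = 0.15, a_HW = 119/340 = 0.35
  a_WA = 0/500 = 0.00, a_AA = 50/500 = 0.10, a_HA = 150/500 = 0.30
  a_WH = 78/780 = 0.10, a_AH = 0/780 = 0.00, a_HH = 117/780 = 0.15
I − A =
  [   0.90     0.00    -0.10]
  [  -0.15     0.90     0.00]
  [  -0.35    -0.30     0.85]
Cofactors of I−A, C_ij = (−1)^(i+j)·(minor ij) (rows/columns in the sector order above):
  C_11 = (0.90)(0.85) − (0.00)(-0.30) = 0.7650
  C_12 = −[(-0.15)(0.85) − (0.00)(-0.35)] = 0.1275
  C_13 = (-0.15)(-0.30) − (0.90)(-0.35) = 0.3600
  C_21 = −[(0.00)(0.85) − (-0.10)(-0.30)] = 0.0300
  C_22 = (0.90)(0.85) − (-0.10)(-0.35) = 0.7300
  C_23 = −[(0.90)(-0.30) − (0.00)(-0.35)] = 0.2700
  C_31 = (0.00)(0.00) − (-0.10)(0.90) = 0.0900
  C_32 = −[(0.90)(0.00) − (-0.10)(-0.15)] = 0.0150
  C_33 = (0.90)(0.90) − (0.00)(-0.15) = 0.8100
det(I−A) = Σ_j (I−A)_1j·C_1j = (0.90)(0.7650) + (0.00)(0.1275) + (-0.10)(0.3600) = 0.6525
adj(I−A) = Cᵀ =
  [ 0.7650   0.0300   0.0900]
  [ 0.1275   0.7300   0.0150]
  [ 0.3600   0.2700   0.8100]
(I − A)⁻¹ = adj(I−A) / det(I−A) ≈
  [   1.1724     0.0460     0.1379]
  [   0.1954     1.1188     0.0230]
  [   0.5517     0.4138     1.2414]
First solve x = (I − A)⁻¹ d = adj(I−A)·d / det(I−A); in particular x_W = (0.7650·400 + 0.0300·700 + 0.0900·600) / 0.6525 = 381.00 / 0.6525 ≈ 583.9080.
Intermediate flow from A to W: z_AW = a_AW · x_W = 0.15 × 381.00 / 0.6525 = 57.15 / 0.6525 ≈ 87.59.

z_AW = 87.59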